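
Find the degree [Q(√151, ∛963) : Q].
[Q(√151, ∛963) : Q] = 6

Let L = Q(√151, ∛963). Since Q(√151) ⊂ L and [Q(√151):Q] = 2, the tower law gives 2 | [L:Q]. Likewise Q(∛963) ⊂ L with [Q(∛963):Q] = 3 (because 963 is not a perfect cube), so 3 | [L:Q]. As gcd(2,3) = 1, [L:Q] is divisible by 6. Conversely L is generated over Q by √151 and ∛963, so [L:Q] ≤ 2·3 = 6. Therefore [Q(√151, ∛963) : Q] = 6.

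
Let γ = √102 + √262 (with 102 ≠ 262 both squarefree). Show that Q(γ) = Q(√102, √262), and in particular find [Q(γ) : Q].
[Q(γ) : Q] = 4 (equivalently, Q(γ) = Q(√102, √262))

Obviously Q(γ) ⊆ Q(√102, √262), and [Q(√102, √262):Q] = 4 (since 102, 262 are distinct squarefree integers > 1 with 26724 not a perfect square). To show equality we compute the minimal polynomial of γ. From γ = √102 + √262: γ^2 = 102 + 2√(26724) + 262 = 364 + 2√(26724), so γ^2 - 364 = 2√(26724); squaring, (γ^2 - 364)^2 = 4·26724, i.e. γ^4 - 728γ^2 + 132496 - 106896 = 0, i.e. γ^4 - 728γ^2 + 25600 = 0. So γ is a root of x^4 - 728x^2 + 25600. This polynomial is irreducible over Q: it has no rational root (each ±√102 ± √262 is irrational), and any factorization into two quadratics over Q would force √(26724) ∈ Q (pairing opposite roots) or √102, √262 ∈ Q (other pairings), all impossible. Hence [Q(γ):Q] = 4 = [Q(√102, √262):Q], so Q(γ) = Q(√102, √262).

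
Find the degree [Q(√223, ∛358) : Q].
[Q(√223, ∛358) : Q] = 6

Let L = Q(√223, ∛358). Since Q(√223) ⊂ L and [Q(√223):Q] = 2, the tower law gives 2 | [L:Q]. Likewise Q(∛358) ⊂ L with [Q(∛358):Q] = 3 (because 358 is not a perfect cube), so 3 | [L:Q]. As gcd(2,3) = 1, [L:Q] is divisible by 6. Conversely L is generated over Q by √223 and ∛358, so [L:Q] ≤ 2·3 = 6. Therefore [Q(√223, ∛358) : Q] = 6.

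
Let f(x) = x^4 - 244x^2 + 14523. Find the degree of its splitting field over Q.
[K : Q] = 4

Solving the quadratic in x^2: x^2 = (244 ± √(244^2 - 4·14523))/2 = (244 ± √1444)/2 = (244 ± 38)/2, giving x^2 = 103 or x^2 = 141. So f(x) = (x^2 - 103)(x^2 - 141) and the roots of f are ±√103, ±√141. Hence the splitting field is K = Q(√103, √141). Since 103 and 141 are distinct squarefree integers > 1, their product 14523 is not a perfect square, so √141 ∉ Q(√103). By the tower law [K:Q] = [Q(√103,√141):Q(√103)] · [Q(√103):Q] = 2 · 2 = 4.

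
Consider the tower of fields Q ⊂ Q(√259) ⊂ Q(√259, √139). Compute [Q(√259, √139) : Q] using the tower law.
[Q(√259, √139) : Q] = 4

[Q(√259):Q] = 2 (min poly x^2 - 259, irreducible since 259 is squarefree > 1). For the top step, suppose √139 ∈ Q(√259), say √139 = c + d√259 with c, d ∈ Q. Squaring: 139 = c^2 + 259d^2 + 2cd√259. Since √259 ∉ Q this forces 2cd = 0. If d = 0 then √139 = c ∈ Q, contradicting 139 squarefree > 1. If c = 0 then 139 = 259d^2, so 259·139 = (259d)^2 is a perfect square in Q — but 259·139 = 36001 is not a perfect square (since 259 and 139 are distinct squarefree integers). Contradiction. Hence √139 ∉ Q(√259), so x^2 - 139 stays irreducible over Q(√259) and [Q(√259, √139) : Q(√259)] = 2. By the tower law, [Q(√259, √139) : Q] = 2 · 2 = 4.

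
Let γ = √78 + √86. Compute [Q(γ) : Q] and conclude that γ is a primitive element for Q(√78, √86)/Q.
[Q(γ) : Q] = 4 (equivalently, Q(γ) = Q(√78, √86))

Obviously Q(γ) ⊆ Q(√78, √86), and [Q(√78, √86):Q] = 4 (since 78, 86 are distinct squarefree integers > 1 with 6708 not a perfect square). To show equality we compute the minimal polynomial of γ. From γ = √78 + √86: γ^2 = 78 + 2√(6708) + 86 = 164 + 2√(6708), so γ^2 - 164 = 2√(6708); squaring, (γ^2 - 164)^2 = 4·6708, i.e. γ^4 - 328γ^2 + 26896 - 26832 = 0, i.e. γ^4 - 328γ^2 + 64 = 0. So γ is a root of x^4 - 328x^2 + 64. This polynomial is irreducible over Q: it has no rational root (each ±√78 ± √86 is irrational), and any factorization into two quadratics over Q would force √(6708) ∈ Q (pairing opposite roots) or √78, √86 ∈ Q (other pairings), all impossible. Hence [Q(γ):Q] = 4 = [Q(√78, √86):Q], so Q(γ) = Q(√78, √86).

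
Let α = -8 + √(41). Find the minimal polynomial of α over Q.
m_α(x) = x^2 + 16x + 23

From α + 8 = √(41), squaring gives (α + 8)^2 = 41, i.e. α^2 + 16α + 64 = 41, so α^2 + 16α + 23 = 0. The discriminant of x^2 + 16x + 23 is (16)^2 - 4·(23) = 256 - 92 = 164, and 4·(41) is not a perfect square in Q since 41 is squarefree and ≠ 1. Hence x^2 + 16x + 23 is irreducible over Q and is the minimal polynomial of α.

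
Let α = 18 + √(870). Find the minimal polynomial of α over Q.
m_α(x) = x^2 - 36x - 546

From α - 18 = √(870), squaring gives (α - 18)^2 = 870, i.e. α^2 - 36α + 324 = 870, so α^2 - 36α - 546 = 0. The discriminant of x^2 - 36x - 546 is (-36)^2 - 4·(-546) = 1296 + 2184 = 3480, and 4·(870) is not a perfect square in Q since 870 is squarefree and ≠ 1. Hence x^2 - 36x - 546 is irreducible over Q and is the minimal polynomial of α.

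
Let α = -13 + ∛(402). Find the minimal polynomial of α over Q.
m_α(x) = x^3 + 39x^2 + 507x + 1795

Set β = α + 13 = ∛(402), so β^3 = 402. Then (α + 13)^3 - 402 = 0, i.e. α is a root of g(x) = (x + 13)^3 - 402 = x^3 + 39x^2 + 507x + 1795. Since g(x) = h(x + 13) where h(x) = x^3 - 402, and h is irreducible over Q (because 402 is not a perfect cube, so h has no rational root, and a monic cubic with no rational root is irreducible), g is also irreducible (irreducibility is preserved under the substitution x → x + 13). Hence m_α(x) = x^3 + 39x^2 + 507x + 1795.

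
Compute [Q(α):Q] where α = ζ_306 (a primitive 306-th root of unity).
[Q(α):Q] = 96

The minimal polynomial of ζ_306 over Q is the 306-th cyclotomic polynomial Φ_306(x), which is irreducible over Q and has degree φ(306) = 96. Hence [Q(α):Q] = φ(306) = 96.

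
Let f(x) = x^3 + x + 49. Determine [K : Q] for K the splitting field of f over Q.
[K : Q] = 6

By the rational root test, any rational root of the monic integer polynomial f(x) = x^3 + x + 49 must be an integer dividing the constant term 49, i.e. one of ±{1, 7, 49}. Evaluating: f(1) = 51, f(-1) = 47, f(7) = 399, f(-7) = -301, f(49) = 117747, f(-49) = -117649; none is 0, so f has no rational root and is therefore irreducible over Q (a cubic with no linear factor over a field is irreducible). For an irreducible cubic, the Galois group is A_3 or S_3 according as the discriminant disc(f) = -4a^3 - 27b^2 = -4·(1)^3 - 27·(49)^2 = -64831 is or is not a square in Q. Here disc(f) = -64831 is not a perfect square in Q, so the Galois group of f over Q is not contained in A_3 and must be all of S_3. The splitting field has degree |S_3| = 6 over Q, so [K : Q] = 6.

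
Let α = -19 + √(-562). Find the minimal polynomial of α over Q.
m_α(x) = x^2 + 38x + 923

From α + 19 = √(-562), squaring gives (α + 19)^2 = -562, i.e. α^2 + 38α + 361 = -562, so α^2 + 38α + 923 = 0. The discriminant of x^2 + 38x + 923 is (38)^2 - 4·(923) = 1444 - 3692 = -2248, and 4·(-562) is not a perfect square in Q since -562 is squarefree and ≠ 1. Hence x^2 + 38x + 923 is irreducible over Q and is the minimal polynomial of α.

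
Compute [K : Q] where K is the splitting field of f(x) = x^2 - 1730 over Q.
[K : Q] = 2

f(x) = x^2 - 1730 factors as (x - √1730)(x + √1730). The splitting field is K = Q(√1730). Since 1730 is squarefree and > 1, it is not a perfect square, so x^2 - 1730 is irreducible over Q and [Q(√1730) : Q] = 2. Hence [K : Q] = 2.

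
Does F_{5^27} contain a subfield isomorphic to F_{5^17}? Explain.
No: F_{5^17} is not a subfield of F_{5^27}

F_{p^m} embeds in F_{p^n} iff m | n. Here 17 ∤ 27 (since 27 = 1·17 + 10 with remainder 10 ≠ 0), so F_{5^17} is not a subfield of F_{5^27}. Equivalently: if it were, the tower law would give 17 = [F_{5^17}:F_5] dividing [F_{5^27}:F_5] = 27, contradiction.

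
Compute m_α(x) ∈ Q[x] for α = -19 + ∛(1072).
m_α(x) = x^3 + 57x^2 + 1083x + 5787

Set β = α + 19 = ∛(1072), so β^3 = 1072. Then (α + 19)^3 - 1072 = 0, i.e. α is a root of g(x) = (x + 19)^3 - 1072 = x^3 + 57x^2 + 1083x + 5787. Since g(x) = h(x + 19) where h(x) = x^3 - 1072, and h is irreducible over Q (because 1072 is not a perfect cube, so h has no rational root, and a monic cubic with no rational root is irreducible), g is also irreducible (irreducibility is preserved under the substitution x → x + 19). Hence m_α(x) = x^3 + 57x^2 + 1083x + 5787.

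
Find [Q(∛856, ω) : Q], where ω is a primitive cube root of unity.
[Q(∛856, ω) : Q] = 6

[Q(∛856):Q] = 3 (min poly x^3 - 856, irreducible since 856 is not a perfect cube). [Q(ω):Q] = 2 (min poly x^2 + x + 1). Since Q(∛856) ⊂ R and ω ∉ R, we have ω ∉ Q(∛856), so x^2 + x + 1 remains irreducible over Q(∛856) and [Q(∛856, ω) : Q(∛856)] = 2. By the tower law, [Q(∛856, ω) : Q] = 3 · 2 = 6. (In fact Q(∛856, ω) is the splitting field of x^3 - 856 over Q.)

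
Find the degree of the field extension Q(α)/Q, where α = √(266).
[Q(α):Q] = 2

[Q(α):Q] equals the degree of the minimal polynomial of α. Here α^2 = 266 and x^2 - 266 is irreducible (d = 266 is squarefree, ≠ 1, hence not a square), so deg(m_α) = 2. Thus [Q(α):Q] = 2.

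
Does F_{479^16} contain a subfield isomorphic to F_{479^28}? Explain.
No: F_{479^28} is not a subfield of F_{479^16}

F_{p^m} embeds in F_{p^n} iff m | n. Here 28 ∤ 16 (since 16 = 0·28 + 16 with remainder 16 ≠ 0), so F_{479^28} is not a subfield of F_{479^16}. Equivalently: if it were, the tower law would give 28 = [F_{479^28}:F_479] dividing [F_{479^16}:F_479] = 16, contradiction.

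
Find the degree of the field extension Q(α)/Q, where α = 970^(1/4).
[Q(α):Q] = 4

α is a root of x^4 - 970. By Eisenstein's criterion at the prime p = 2 (which divides the constant term 970 but p^2 = 4 does not, since 970 is squarefree), x^4 - 970 is irreducible over Q. Hence [Q(α):Q] = 4.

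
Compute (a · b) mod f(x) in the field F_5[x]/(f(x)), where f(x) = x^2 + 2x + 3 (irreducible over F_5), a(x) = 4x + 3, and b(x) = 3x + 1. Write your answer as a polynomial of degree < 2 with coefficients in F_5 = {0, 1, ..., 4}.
a · b ≡ 4x + 2 (mod f(x))

Multiply in F_5[x]: a(x)·b(x) = (4x + 3)·(3x + 1) = 2x^2 + 3x + 3. This has degree ≥ 2, so divide by f(x) over F_5: 2x^2 + 3x + 3 = (2)·(x^2 + 2x + 3) + (4x + 2). Hence a·b ≡ 4x + 2 (mod f). (F_5[x]/(f) is a field with 5^2 = 25 elements since f is irreducible of degree 2.)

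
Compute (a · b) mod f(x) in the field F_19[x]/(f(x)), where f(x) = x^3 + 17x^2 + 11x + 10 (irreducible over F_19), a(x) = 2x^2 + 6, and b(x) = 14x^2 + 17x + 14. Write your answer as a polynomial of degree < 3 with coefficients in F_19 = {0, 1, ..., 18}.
a · b ≡ 3x^2 + 10x + 1 (mod f(x))

Multiply in F_19[x]: a(x)·b(x) = (2x^2 + 6)·(14x^2 + 17x + 14) = 9x^4 + 15x^3 + 17x^2 + 7x + 8. This has degree ≥ 3, so divide by f(x) over F_19: 9x^4 + 15x^3 + 17x^2 + 7x + 8 = (9x + 14)·(x^3 + 17x^2 + 11x + 10) + (3x^2 + 10x + 1). Hence a·b ≡ 3x^2 + 10x + 1 (mod f). (F_19[x]/(f) is a field with 19^3 = 6859 elements since f is irreducible of degree 3.)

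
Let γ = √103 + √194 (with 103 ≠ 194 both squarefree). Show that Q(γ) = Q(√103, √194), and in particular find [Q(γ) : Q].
[Q(γ) : Q] = 4 (equivalently, Q(γ) = Q(√103, √194))

Obviously Q(γ) ⊆ Q(√103, √194), and [Q(√103, √194):Q] = 4 (since 103, 194 are distinct squarefree integers > 1 with 19982 not a perfect square). To show equality we compute the minimal polynomial of γ. From γ = √103 + √194: γ^2 = 103 + 2√(19982) + 194 = 297 + 2√(19982), so γ^2 - 297 = 2√(19982); squaring, (γ^2 - 297)^2 = 4·19982, i.e. γ^4 - 594γ^2 + 88209 - 79928 = 0, i.e. γ^4 - 594γ^2 + 8281 = 0. So γ is a root of x^4 - 594x^2 + 8281. This polynomial is irreducible over Q: it has no rational root (each ±√103 ± √194 is irrational), and any factorization into two quadratics over Q would force √(19982) ∈ Q (pairing opposite roots) or √103, √194 ∈ Q (other pairings), all impossible. Hence [Q(γ):Q] = 4 = [Q(√103, √194):Q], so Q(γ) = Q(√103, √194).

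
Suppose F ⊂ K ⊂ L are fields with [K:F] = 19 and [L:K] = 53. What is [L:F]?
[L:F] = 1007

The tower law says that for any tower of field extensions F ⊂ K ⊂ L with finite degrees, [L:F] = [L:K] · [K:F]. Here this gives [L:F] = 53 · 19 = 1007.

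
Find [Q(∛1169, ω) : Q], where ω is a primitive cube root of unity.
[Q(∛1169, ω) : Q] = 6

[Q(∛1169):Q] = 3 (min poly x^3 - 1169, irreducible since 1169 is not a perfect cube). [Q(ω):Q] = 2 (min poly x^2 + x + 1). Since Q(∛1169) ⊂ R and ω ∉ R, we have ω ∉ Q(∛1169), so x^2 + x + 1 remains irreducible over Q(∛1169) and [Q(∛1169, ω) : Q(∛1169)] = 2. By the tower law, [Q(∛1169, ω) : Q] = 3 · 2 = 6. (In fact Q(∛1169, ω) is the splitting field of x^3 - 1169 over Q.)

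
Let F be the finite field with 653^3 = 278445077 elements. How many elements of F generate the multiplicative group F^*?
There are φ(278445076) = 103716288 primitive elements

F_q^* is cyclic of order q - 1 = 278445076. A cyclic group of order m has exactly φ(m) generators. Here m = 278445076 = 2^2 · 7 · 13^2 · 19^2 · 163, so the number of primitive elements is φ(278445076) = 103716288.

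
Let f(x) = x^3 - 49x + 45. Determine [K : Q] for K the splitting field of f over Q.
[K : Q] = 6

By the rational root test, any rational root of the monic integer polynomial f(x) = x^3 - 49x + 45 must be an integer dividing the constant term 45, i.e. one of ±{1, 3, 5, 9, 15, 45}. Evaluating: f(1) = -3, f(-1) = 93, f(3) = -75, f(-3) = 165, f(5) = -75, f(-5) = 165, f(9) = 333, f(-9) = -243, f(15) = 2685, f(-15) = -2595, f(45) = 88965, f(-45) = -88875; none is 0, so f has no rational root and is therefore irreducible over Q (a cubic with no linear factor over a field is irreducible). For an irreducible cubic, the Galois group is A_3 or S_3 according as the discriminant disc(f) = -4a^3 - 27b^2 = -4·(-49)^3 - 27·(45)^2 = 415921 is or is not a square in Q. Here disc(f) = 415921 is not a perfect square in Q, so the Galois group of f over Q is not contained in A_3 and must be all of S_3. The splitting field has degree |S_3| = 6 over Q, so [K : Q] = 6.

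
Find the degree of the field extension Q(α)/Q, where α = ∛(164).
[Q(α):Q] = 3

The minimal polynomial of α is x^3 - 164, irreducible over Q since 164 is not a perfect cube (so x^3 - 164 has no rational root). Hence [Q(α):Q] = deg(m_α) = 3.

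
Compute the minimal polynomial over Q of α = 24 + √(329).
m_α(x) = x^2 - 48x + 247

From α - 24 = √(329), squaring gives (α - 24)^2 = 329, i.e. α^2 - 48α + 576 = 329, so α^2 - 48α + 247 = 0. The discriminant of x^2 - 48x + 247 is (-48)^2 - 4·(247) = 2304 - 988 = 1316, and 4·(329) is not a perfect square in Q since 329 is squarefree and ≠ 1. Hence x^2 - 48x + 247 is irreducible over Q and is the minimal polynomial of α.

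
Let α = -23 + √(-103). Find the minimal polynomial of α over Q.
m_α(x) = x^2 + 46x + 632

From α + 23 = √(-103), squaring gives (α + 23)^2 = -103, i.e. α^2 + 46α + 529 = -103, so α^2 + 46α + 632 = 0. The discriminant of x^2 + 46x + 632 is (46)^2 - 4·(632) = 2116 - 2528 = -412, and 4·(-103) is not a perfect square in Q since -103 is squarefree and ≠ 1. Hence x^2 + 46x + 632 is irreducible over Q and is the minimal polynomial of α.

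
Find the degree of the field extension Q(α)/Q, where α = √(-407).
[Q(α):Q] = 2

[Q(α):Q] equals the degree of the minimal polynomial of α. Here α^2 = -407 and x^2 + 407 is irreducible (d = -407 is squarefree, ≠ 1, hence not a square), so deg(m_α) = 2. Thus [Q(α):Q] = 2.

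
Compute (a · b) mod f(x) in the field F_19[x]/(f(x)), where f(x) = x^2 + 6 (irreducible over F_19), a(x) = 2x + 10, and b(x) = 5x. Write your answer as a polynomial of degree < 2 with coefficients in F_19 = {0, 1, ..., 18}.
a · b ≡ 12x + 16 (mod f(x))

Multiply in F_19[x]: a(x)·b(x) = (2x + 10)·(5x) = 10x^2 + 12x. This has degree ≥ 2, so divide by f(x) over F_19: 10x^2 + 12x = (10)·(x^2 + 6) + (12x + 16). Hence a·b ≡ 12x + 16 (mod f). (F_19[x]/(f) is a field with 19^2 = 361 elements since f is irreducible of degree 2.)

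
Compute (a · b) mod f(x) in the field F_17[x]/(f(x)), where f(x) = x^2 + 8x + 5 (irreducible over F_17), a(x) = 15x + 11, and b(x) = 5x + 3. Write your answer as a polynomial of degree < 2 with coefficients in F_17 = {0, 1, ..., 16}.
a · b ≡ 10x + 15 (mod f(x))

Multiply in F_17[x]: a(x)·b(x) = (15x + 11)·(5x + 3) = 7x^2 + 15x + 16. This has degree ≥ 2, so divide by f(x) over F_17: 7x^2 + 15x + 16 = (7)·(x^2 + 8x + 5) + (10x + 15). Hence a·b ≡ 10x + 15 (mod f). (F_17[x]/(f) is a field with 17^2 = 289 elements since f is irreducible of degree 2.)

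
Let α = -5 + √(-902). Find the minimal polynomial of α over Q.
m_α(x) = x^2 + 10x + 927

From α + 5 = √(-902), squaring gives (α + 5)^2 = -902, i.e. α^2 + 10α + 25 = -902, so α^2 + 10α + 927 = 0. The discriminant of x^2 + 10x + 927 is (10)^2 - 4·(927) = 100 - 3708 = -3608, and 4·(-902) is not a perfect square in Q since -902 is squarefree and ≠ 1. Hence x^2 + 10x + 927 is irreducible over Q and is the minimal polynomial of α.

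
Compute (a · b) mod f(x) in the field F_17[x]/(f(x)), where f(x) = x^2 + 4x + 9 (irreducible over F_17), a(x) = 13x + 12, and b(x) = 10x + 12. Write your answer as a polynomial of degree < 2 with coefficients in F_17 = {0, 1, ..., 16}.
a · b ≡ 11x + 11 (mod f(x))

Multiply in F_17[x]: a(x)·b(x) = (13x + 12)·(10x + 12) = 11x^2 + 4x + 8. This has degree ≥ 2, so divide by f(x) over F_17: 11x^2 + 4x + 8 = (11)·(x^2 + 4x + 9) + (11x + 11). Hence a·b ≡ 11x + 11 (mod f). (F_17[x]/(f) is a field with 17^2 = 289 elements since f is irreducible of degree 2.)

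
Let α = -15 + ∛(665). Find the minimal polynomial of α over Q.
m_α(x) = x^3 + 45x^2 + 675x + 2710

Set β = α + 15 = ∛(665), so β^3 = 665. Then (α + 15)^3 - 665 = 0, i.e. α is a root of g(x) = (x + 15)^3 - 665 = x^3 + 45x^2 + 675x + 2710. Since g(x) = h(x + 15) where h(x) = x^3 - 665, and h is irreducible over Q (because 665 is not a perfect cube, so h has no rational root, and a monic cubic with no rational root is irreducible), g is also irreducible (irreducibility is preserved under the substitution x → x + 15). Hence m_α(x) = x^3 + 45x^2 + 675x + 2710.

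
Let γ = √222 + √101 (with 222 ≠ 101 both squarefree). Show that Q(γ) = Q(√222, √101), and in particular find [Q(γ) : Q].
[Q(γ) : Q] = 4 (equivalently, Q(γ) = Q(√222, √101))

Obviously Q(γ) ⊆ Q(√222, √101), and [Q(√222, √101):Q] = 4 (since 222, 101 are distinct squarefree integers > 1 with 22422 not a perfect square). To show equality we compute the minimal polynomial of γ. From γ = √222 + √101: γ^2 = 222 + 2√(22422) + 101 = 323 + 2√(22422), so γ^2 - 323 = 2√(22422); squaring, (γ^2 - 323)^2 = 4·22422, i.e. γ^4 - 646γ^2 + 104329 - 89688 = 0, i.e. γ^4 - 646γ^2 + 14641 = 0. So γ is a root of x^4 - 646x^2 + 14641. This polynomial is irreducible over Q: it has no rational root (each ±√222 ± √101 is irrational), and any factorization into two quadratics over Q would force √(22422) ∈ Q (pairing opposite roots) or √222, √101 ∈ Q (other pairings), all impossible. Hence [Q(γ):Q] = 4 = [Q(√222, √101):Q], so Q(γ) = Q(√222, √101).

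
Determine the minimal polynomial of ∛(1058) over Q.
m_α(x) = x^3 - 1058

α satisfies α^3 = 1058, so x^3 - 1058 annihilates α. By the rational root test, a rational root p/q (in lowest terms) of x^3 - 1058 would satisfy p^3 = 1058 q^3, forcing q = 1 and p^3 = 1058; but 1058 is not a perfect cube, contradiction. A monic cubic over Q with no rational root is irreducible (any nontrivial factorization would include a linear factor). Hence x^3 - 1058 is the minimal polynomial of α, and in particular [Q(α):Q] = 3.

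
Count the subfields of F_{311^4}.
F_{311^4} has 3 subfields

The subfields of F_{p^n} are exactly the fields F_{p^d} for d | n (each is the fixed field of the unique index-d subgroup of Gal(F_{p^n}/F_p) ≅ Z/nZ). The divisors of n = 4 are {1, 2, 4}, giving 3 subfields: F_{311^1}, F_{311^2}, F_{311^4}.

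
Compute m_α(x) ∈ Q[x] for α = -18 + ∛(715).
m_α(x) = x^3 + 54x^2 + 972x + 5117

Set β = α + 18 = ∛(715), so β^3 = 715. Then (α + 18)^3 - 715 = 0, i.e. α is a root of g(x) = (x + 18)^3 - 715 = x^3 + 54x^2 + 972x + 5117. Since g(x) = h(x + 18) where h(x) = x^3 - 715, and h is irreducible over Q (because 715 is not a perfect cube, so h has no rational root, and a monic cubic with no rational root is irreducible), g is also irreducible (irreducibility is preserved under the substitution x → x + 18). Hence m_α(x) = x^3 + 54x^2 + 972x + 5117.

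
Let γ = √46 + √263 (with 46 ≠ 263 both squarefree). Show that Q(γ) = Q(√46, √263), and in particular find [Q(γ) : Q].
[Q(γ) : Q] = 4 (equivalently, Q(γ) = Q(√46, √263))

Obviously Q(γ) ⊆ Q(√46, √263), and [Q(√46, √263):Q] = 4 (since 46, 263 are distinct squarefree integers > 1 with 12098 not a perfect square). To show equality we compute the minimal polynomial of γ. From γ = √46 + √263: γ^2 = 46 + 2√(12098) + 263 = 309 + 2√(12098), so γ^2 - 309 = 2√(12098); squaring, (γ^2 - 309)^2 = 4·12098, i.e. γ^4 - 618γ^2 + 95481 - 48392 = 0, i.e. γ^4 - 618γ^2 + 47089 = 0. So γ is a root of x^4 - 618x^2 + 47089. This polynomial is irreducible over Q: it has no rational root (each ±√46 ± √263 is irrational), and any factorization into two quadratics over Q would force √(12098) ∈ Q (pairing opposite roots) or √46, √263 ∈ Q (other pairings), all impossible. Hence [Q(γ):Q] = 4 = [Q(√46, √263):Q], so Q(γ) = Q(√46, √263).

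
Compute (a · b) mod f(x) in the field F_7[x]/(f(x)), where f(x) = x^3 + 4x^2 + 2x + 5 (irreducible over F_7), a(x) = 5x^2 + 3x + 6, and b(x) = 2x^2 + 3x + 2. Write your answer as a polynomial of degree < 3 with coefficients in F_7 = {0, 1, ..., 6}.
a · b ≡ 3x^2 + 5x + 2 (mod f(x))

Multiply in F_7[x]: a(x)·b(x) = (5x^2 + 3x + 6)·(2x^2 + 3x + 2) = 3x^4 + 3x^2 + 3x + 5. This has degree ≥ 3, so divide by f(x) over F_7: 3x^4 + 3x^2 + 3x + 5 = (3x + 2)·(x^3 + 4x^2 + 2x + 5) + (3x^2 + 5x + 2). Hence a·b ≡ 3x^2 + 5x + 2 (mod f). (F_7[x]/(f) is a field with 7^3 = 343 elements since f is irreducible of degree 3.)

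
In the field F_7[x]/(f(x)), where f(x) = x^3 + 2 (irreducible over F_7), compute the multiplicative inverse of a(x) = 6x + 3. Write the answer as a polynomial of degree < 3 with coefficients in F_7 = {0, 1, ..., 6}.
a(x)^(-1) ≡ x^2 + 3x + 2 (mod f(x))

Since f is irreducible over F_7, F_7[x]/(f) is a field and a(x) ≠ 0 has an inverse. Apply the extended Euclidean algorithm to f(x) and a(x) in F_7[x]: f(x) = (6x^2 + 4x + 5)·a(x) + (1). The last nonzero remainder is the constant 1 = gcd(f, a) in F_7. Back-substituting through the division chain expresses 1 = s(x)·a(x) + t(x)·f(x) with s(x) ≡ x^2 + 3x + 2 (mod f), so a(x)^(-1) ≡ s(x) = x^2 + 3x + 2 (mod f). Check: (6x + 3)·(x^2 + 3x + 2) = 6x^3 + 6 ≡ 1 (mod x^3 + 2).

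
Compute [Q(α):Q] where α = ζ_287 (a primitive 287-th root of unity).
[Q(α):Q] = 240

The minimal polynomial of ζ_287 over Q is the 287-th cyclotomic polynomial Φ_287(x), which is irreducible over Q and has degree φ(287) = 240. Hence [Q(α):Q] = φ(287) = 240.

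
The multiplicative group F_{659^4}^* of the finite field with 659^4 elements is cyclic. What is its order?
|F_{659^4}^*| = 188599986960

F_{659^4} has 659^4 = 188599986961 elements; its multiplicative group consists of all nonzero elements, so |F_{659^4}^*| = 188599986961 - 1 = 188599986960. (It is cyclic since any finite subgroup of the multiplicative group of a field is cyclic.)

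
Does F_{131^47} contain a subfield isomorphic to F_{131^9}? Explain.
No: F_{131^9} is not a subfield of F_{131^47}

F_{p^m} embeds in F_{p^n} iff m | n. Here 9 ∤ 47 (since 47 = 5·9 + 2 with remainder 2 ≠ 0), so F_{131^9} is not a subfield of F_{131^47}. Equivalently: if it were, the tower law would give 9 = [F_{131^9}:F_131] dividing [F_{131^47}:F_131] = 47, contradiction.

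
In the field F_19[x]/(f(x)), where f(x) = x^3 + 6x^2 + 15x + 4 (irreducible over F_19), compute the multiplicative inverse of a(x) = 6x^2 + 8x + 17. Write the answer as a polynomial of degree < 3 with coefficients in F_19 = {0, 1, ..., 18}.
a(x)^(-1) ≡ 5x^2 + x + 11 (mod f(x))

Since f is irreducible over F_19, F_19[x]/(f) is a field and a(x) ≠ 0 has an inverse. Apply the extended Euclidean algorithm to f(x) and a(x) in F_19[x]: f(x) = (16x + 5)·a(x) + (7x + 14);  a(x) = (9x + 13)·(7x + 14) + (6). The last nonzero remainder is the constant 6 = gcd(f, a) in F_19. Back-substituting through the division chain expresses 6 = s(x)·a(x) + t(x)·f(x) with s(x) ≡ 11x^2 + 6x + 9 (mod f), so (11x^2 + 6x + 9)·a(x) ≡ 6 (mod f). Multiplying by 6^(-1) ≡ 16 in F_19 gives a(x)^(-1) ≡ 16·(11x^2 + 6x + 9) ≡ 5x^2 + x + 11 (mod f). Check: (6x^2 + 8x + 17)·(5x^2 + x + 11) = 11x^4 + 8x^3 + 7x^2 + 10x + 16 ≡ 1 (mod x^3 + 6x^2 + 15x + 4).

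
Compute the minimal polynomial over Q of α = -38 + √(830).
m_α(x) = x^2 + 76x + 614

From α + 38 = √(830), squaring gives (α + 38)^2 = 830, i.e. α^2 + 76α + 1444 = 830, so α^2 + 76α + 614 = 0. The discriminant of x^2 + 76x + 614 is (76)^2 - 4·(614) = 5776 - 2456 = 3320, and 4·(830) is not a perfect square in Q since 830 is squarefree and ≠ 1. Hence x^2 + 76x + 614 is irreducible over Q and is the minimal polynomial of α.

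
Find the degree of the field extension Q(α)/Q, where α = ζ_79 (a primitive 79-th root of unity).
[Q(α):Q] = 78

The minimal polynomial of ζ_79 over Q is the 79-th cyclotomic polynomial Φ_79(x), which is irreducible over Q and has degree φ(79) = 78. Hence [Q(α):Q] = φ(79) = 78.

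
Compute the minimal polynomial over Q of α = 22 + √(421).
m_α(x) = x^2 - 44x + 63

From α - 22 = √(421), squaring gives (α - 22)^2 = 421, i.e. α^2 - 44α + 484 = 421, so α^2 - 44α + 63 = 0. The discriminant of x^2 - 44x + 63 is (-44)^2 - 4·(63) = 1936 - 252 = 1684, and 4·(421) is not a perfect square in Q since 421 is squarefree and ≠ 1. Hence x^2 - 44x + 63 is irreducible over Q and is the minimal polynomial of α.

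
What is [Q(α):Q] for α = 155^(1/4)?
[Q(α):Q] = 4

α is a root of x^4 - 155. By Eisenstein's criterion at the prime p = 5 (which divides the constant term 155 but p^2 = 25 does not, since 155 is squarefree), x^4 - 155 is irreducible over Q. Hence [Q(α):Q] = 4.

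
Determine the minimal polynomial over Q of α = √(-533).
m_α(x) = x^2 + 533

α satisfies α^2 + 533 = 0, so x^2 + 533 annihilates α. Since d = -533 is squarefree and ≠ 1, it is not a perfect square in Q, so x^2 + 533 has no rational root and is therefore irreducible over Q (a degree-2 polynomial over a field is irreducible iff it has no root). Hence m_α(x) = x^2 + 533.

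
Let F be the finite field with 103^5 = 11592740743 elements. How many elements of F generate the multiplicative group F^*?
There are φ(11592740742) = 3306307200 primitive elements

F_q^* is cyclic of order q - 1 = 11592740742. A cyclic group of order m has exactly φ(m) generators. Here m = 11592740742 = 2 · 3 · 11 · 17 · 10332211, so the number of primitive elements is φ(11592740742) = 3306307200.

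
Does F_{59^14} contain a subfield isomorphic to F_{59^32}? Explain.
No: F_{59^32} is not a subfield of F_{59^14}

F_{p^m} embeds in F_{p^n} iff m | n. Here 32 ∤ 14 (since 14 = 0·32 + 14 with remainder 14 ≠ 0), so F_{59^32} is not a subfield of F_{59^14}. Equivalently: if it were, the tower law would give 32 = [F_{59^32}:F_59] dividing [F_{59^14}:F_59] = 14, contradiction.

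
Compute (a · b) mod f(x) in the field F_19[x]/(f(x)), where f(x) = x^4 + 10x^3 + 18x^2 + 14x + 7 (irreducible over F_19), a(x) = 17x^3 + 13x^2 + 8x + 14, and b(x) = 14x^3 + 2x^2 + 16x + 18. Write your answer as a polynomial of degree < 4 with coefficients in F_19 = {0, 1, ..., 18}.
a · b ≡ 8x^3 + 8x^2 + 17x + 17 (mod f(x))

Multiply in F_19[x]: a(x)·b(x) = (17x^3 + 13x^2 + 8x + 14)·(14x^3 + 2x^2 + 16x + 18) = 10x^6 + 7x^5 + 11x^4 + 4x^3 + 10x^2 + 7x + 5. This has degree ≥ 4, so divide by f(x) over F_19: 10x^6 + 7x^5 + 11x^4 + 4x^3 + 10x^2 + 7x + 5 = (10x^2 + 2x + 1)·(x^4 + 10x^3 + 18x^2 + 14x + 7) + (8x^3 + 8x^2 + 17x + 17). Hence a·b ≡ 8x^3 + 8x^2 + 17x + 17 (mod f). (F_19[x]/(f) is a field with 19^4 = 130321 elements since f is irreducible of degree 4.)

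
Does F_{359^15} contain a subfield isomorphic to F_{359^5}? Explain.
Yes: F_{359^5} is a subfield of F_{359^15}

F_{p^m} embeds in F_{p^n} iff m | n (since F_{p^n} is the splitting field of x^(p^n) - x, and F_{p^m} ⊂ F_{p^n} forces p^n to be a power of p^m, i.e. m | n; conversely if m | n then every root of x^(p^m) - x is a root of x^(p^n) - x). Here 5 | 15 (since 15 = 3·5), so F_{359^5} is a subfield of F_{359^15}, and [F_{359^15} : F_{359^5}] = 15/5 = 3.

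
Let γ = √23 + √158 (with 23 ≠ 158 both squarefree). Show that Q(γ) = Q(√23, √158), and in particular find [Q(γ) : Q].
[Q(γ) : Q] = 4 (equivalently, Q(γ) = Q(√23, √158))

Obviously Q(γ) ⊆ Q(√23, √158), and [Q(√23, √158):Q] = 4 (since 23, 158 are distinct squarefree integers > 1 with 3634 not a perfect square). To show equality we compute the minimal polynomial of γ. From γ = √23 + √158: γ^2 = 23 + 2√(3634) + 158 = 181 + 2√(3634), so γ^2 - 181 = 2√(3634); squaring, (γ^2 - 181)^2 = 4·3634, i.e. γ^4 - 362γ^2 + 32761 - 14536 = 0, i.e. γ^4 - 362γ^2 + 18225 = 0. So γ is a root of x^4 - 362x^2 + 18225. This polynomial is irreducible over Q: it has no rational root (each ±√23 ± √158 is irrational), and any factorization into two quadratics over Q would force √(3634) ∈ Q (pairing opposite roots) or √23, √158 ∈ Q (other pairings), all impossible. Hence [Q(γ):Q] = 4 = [Q(√23, √158):Q], so Q(γ) = Q(√23, √158).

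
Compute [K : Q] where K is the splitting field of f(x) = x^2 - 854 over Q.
[K : Q] = 2

f(x) = x^2 - 854 factors as (x - √854)(x + √854). The splitting field is K = Q(√854). Since 854 is squarefree and > 1, it is not a perfect square, so x^2 - 854 is irreducible over Q and [Q(√854) : Q] = 2. Hence [K : Q] = 2.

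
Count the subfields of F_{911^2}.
F_{911^2} has 2 subfields

The subfields of F_{p^n} are exactly the fields F_{p^d} for d | n (each is the fixed field of the unique index-d subgroup of Gal(F_{p^n}/F_p) ≅ Z/nZ). The divisors of n = 2 are {1, 2}, giving 2 subfields: F_{911^1}, F_{911^2}.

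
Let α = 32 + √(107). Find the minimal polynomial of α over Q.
m_α(x) = x^2 - 64x + 917

From α - 32 = √(107), squaring gives (α - 32)^2 = 107, i.e. α^2 - 64α + 1024 = 107, so α^2 - 64α + 917 = 0. The discriminant of x^2 - 64x + 917 is (-64)^2 - 4·(917) = 4096 - 3668 = 428, and 4·(107) is not a perfect square in Q since 107 is squarefree and ≠ 1. Hence x^2 - 64x + 917 is irreducible over Q and is the minimal polynomial of α.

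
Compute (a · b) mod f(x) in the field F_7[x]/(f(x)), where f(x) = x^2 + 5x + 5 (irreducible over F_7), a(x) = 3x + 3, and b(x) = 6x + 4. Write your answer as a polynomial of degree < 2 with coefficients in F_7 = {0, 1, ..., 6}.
a · b ≡ 3x + 6 (mod f(x))

Multiply in F_7[x]: a(x)·b(x) = (3x + 3)·(6x + 4) = 4x^2 + 2x + 5. This has degree ≥ 2, so divide by f(x) over F_7: 4x^2 + 2x + 5 = (4)·(x^2 + 5x + 5) + (3x + 6). Hence a·b ≡ 3x + 6 (mod f). (F_7[x]/(f) is a field with 7^2 = 49 elements since f is irreducible of degree 2.)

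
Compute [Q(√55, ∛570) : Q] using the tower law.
[Q(√55, ∛570) : Q] = 6

Let L = Q(√55, ∛570). Since Q(√55) ⊂ L and [Q(√55):Q] = 2, the tower law gives 2 | [L:Q]. Likewise Q(∛570) ⊂ L with [Q(∛570):Q] = 3 (because 570 is not a perfect cube), so 3 | [L:Q]. As gcd(2,3) = 1, [L:Q] is divisible by 6. Conversely L is generated over Q by √55 and ∛570, so [L:Q] ≤ 2·3 = 6. Therefore [Q(√55, ∛570) : Q] = 6.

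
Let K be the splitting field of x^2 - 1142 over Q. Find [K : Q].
[K : Q] = 2

f(x) = x^2 - 1142 factors as (x - √1142)(x + √1142). The splitting field is K = Q(√1142). Since 1142 is squarefree and > 1, it is not a perfect square, so x^2 - 1142 is irreducible over Q and [Q(√1142) : Q] = 2. Hence [K : Q] = 2.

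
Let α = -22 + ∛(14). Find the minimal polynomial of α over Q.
m_α(x) = x^3 + 66x^2 + 1452x + 10634

Set β = α + 22 = ∛(14), so β^3 = 14. Then (α + 22)^3 - 14 = 0, i.e. α is a root of g(x) = (x + 22)^3 - 14 = x^3 + 66x^2 + 1452x + 10634. Since g(x) = h(x + 22) where h(x) = x^3 - 14, and h is irreducible over Q (because 14 is not a perfect cube, so h has no rational root, and a monic cubic with no rational root is irreducible), g is also irreducible (irreducibility is preserved under the substitution x → x + 22). Hence m_α(x) = x^3 + 66x^2 + 1452x + 10634.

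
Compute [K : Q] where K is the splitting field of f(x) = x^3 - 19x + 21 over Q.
[K : Q] = 6

By the rational root test, any rational root of the monic integer polynomial f(x) = x^3 - 19x + 21 must be an integer dividing the constant term 21, i.e. one of ±{1, 3, 7, 21}. Evaluating: f(1) = 3, f(-1) = 39, f(3) = -9, f(-3) = 51, f(7) = 231, f(-7) = -189, f(21) = 8883, f(-21) = -8841; none is 0, so f has no rational root and is therefore irreducible over Q (a cubic with no linear factor over a field is irreducible). For an irreducible cubic, the Galois group is A_3 or S_3 according as the discriminant disc(f) = -4a^3 - 27b^2 = -4·(-19)^3 - 27·(21)^2 = 15529 is or is not a square in Q. Here disc(f) = 15529 is not a perfect square in Q, so the Galois group of f over Q is not contained in A_3 and must be all of S_3. The splitting field has degree |S_3| = 6 over Q, so [K : Q] = 6.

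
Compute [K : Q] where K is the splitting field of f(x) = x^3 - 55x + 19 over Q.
[K : Q] = 6

By the rational root test, any rational root of the monic integer polynomial f(x) = x^3 - 55x + 19 must be an integer dividing the constant term 19, i.e. one of ±{1, 19}. Evaluating: f(1) = -35, f(-1) = 73, f(19) = 5833, f(-19) = -5795; none is 0, so f has no rational root and is therefore irreducible over Q (a cubic with no linear factor over a field is irreducible). For an irreducible cubic, the Galois group is A_3 or S_3 according as the discriminant disc(f) = -4a^3 - 27b^2 = -4·(-55)^3 - 27·(19)^2 = 655753 is or is not a square in Q. Here disc(f) = 655753 is not a perfect square in Q, so the Galois group of f over Q is not contained in A_3 and must be all of S_3. The splitting field has degree |S_3| = 6 over Q, so [K : Q] = 6.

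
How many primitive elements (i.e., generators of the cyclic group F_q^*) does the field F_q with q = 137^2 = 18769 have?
There are φ(18768) = 5632 primitive elements

F_q^* is cyclic of order q - 1 = 18768. A cyclic group of order m has exactly φ(m) generators. Here m = 18768 = 2^4 · 3 · 17 · 23, so the number of primitive elements is φ(18768) = 5632.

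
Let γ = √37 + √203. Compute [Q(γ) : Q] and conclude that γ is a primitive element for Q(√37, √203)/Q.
[Q(γ) : Q] = 4 (equivalently, Q(γ) = Q(√37, √203))

Obviously Q(γ) ⊆ Q(√37, √203), and [Q(√37, √203):Q] = 4 (since 37, 203 are distinct squarefree integers > 1 with 7511 not a perfect square). To show equality we compute the minimal polynomial of γ. From γ = √37 + √203: γ^2 = 37 + 2√(7511) + 203 = 240 + 2√(7511), so γ^2 - 240 = 2√(7511); squaring, (γ^2 - 240)^2 = 4·7511, i.e. γ^4 - 480γ^2 + 57600 - 30044 = 0, i.e. γ^4 - 480γ^2 + 27556 = 0. So γ is a root of x^4 - 480x^2 + 27556. This polynomial is irreducible over Q: it has no rational root (each ±√37 ± √203 is irrational), and any factorization into two quadratics over Q would force √(7511) ∈ Q (pairing opposite roots) or √37, √203 ∈ Q (other pairings), all impossible. Hence [Q(γ):Q] = 4 = [Q(√37, √203):Q], so Q(γ) = Q(√37, √203).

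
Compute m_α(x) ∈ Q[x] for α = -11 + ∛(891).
m_α(x) = x^3 + 33x^2 + 363x + 440

Set β = α + 11 = ∛(891), so β^3 = 891. Then (α + 11)^3 - 891 = 0, i.e. α is a root of g(x) = (x + 11)^3 - 891 = x^3 + 33x^2 + 363x + 440. Since g(x) = h(x + 11) where h(x) = x^3 - 891, and h is irreducible over Q (because 891 is not a perfect cube, so h has no rational root, and a monic cubic with no rational root is irreducible), g is also irreducible (irreducibility is preserved under the substitution x → x + 11). Hence m_α(x) = x^3 + 33x^2 + 363x + 440.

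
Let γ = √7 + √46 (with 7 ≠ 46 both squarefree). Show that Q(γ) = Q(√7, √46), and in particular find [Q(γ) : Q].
[Q(γ) : Q] = 4 (equivalently, Q(γ) = Q(√7, √46))

Obviously Q(γ) ⊆ Q(√7, √46), and [Q(√7, √46):Q] = 4 (since 7, 46 are distinct squarefree integers > 1 with 322 not a perfect square). To show equality we compute the minimal polynomial of γ. From γ = √7 + √46: γ^2 = 7 + 2√(322) + 46 = 53 + 2√(322), so γ^2 - 53 = 2√(322); squaring, (γ^2 - 53)^2 = 4·322, i.e. γ^4 - 106γ^2 + 2809 - 1288 = 0, i.e. γ^4 - 106γ^2 + 1521 = 0. So γ is a root of x^4 - 106x^2 + 1521. This polynomial is irreducible over Q: it has no rational root (each ±√7 ± √46 is irrational), and any factorization into two quadratics over Q would force √(322) ∈ Q (pairing opposite roots) or √7, √46 ∈ Q (other pairings), all impossible. Hence [Q(γ):Q] = 4 = [Q(√7, √46):Q], so Q(γ) = Q(√7, √46).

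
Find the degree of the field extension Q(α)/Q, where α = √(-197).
[Q(α):Q] = 2

[Q(α):Q] equals the degree of the minimal polynomial of α. Here α^2 = -197 and x^2 + 197 is irreducible (d = -197 is squarefree, ≠ 1, hence not a square), so deg(m_α) = 2. Thus [Q(α):Q] = 2.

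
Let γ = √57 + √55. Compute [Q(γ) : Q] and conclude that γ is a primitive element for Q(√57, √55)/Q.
[Q(γ) : Q] = 4 (equivalently, Q(γ) = Q(√57, √55))

Obviously Q(γ) ⊆ Q(√57, √55), and [Q(√57, √55):Q] = 4 (since 57, 55 are distinct squarefree integers > 1 with 3135 not a perfect square). To show equality we compute the minimal polynomial of γ. From γ = √57 + √55: γ^2 = 57 + 2√(3135) + 55 = 112 + 2√(3135), so γ^2 - 112 = 2√(3135); squaring, (γ^2 - 112)^2 = 4·3135, i.e. γ^4 - 224γ^2 + 12544 - 12540 = 0, i.e. γ^4 - 224γ^2 + 4 = 0. So γ is a root of x^4 - 224x^2 + 4. This polynomial is irreducible over Q: it has no rational root (each ±√57 ± √55 is irrational), and any factorization into two quadratics over Q would force √(3135) ∈ Q (pairing opposite roots) or √57, √55 ∈ Q (other pairings), all impossible. Hence [Q(γ):Q] = 4 = [Q(√57, √55):Q], so Q(γ) = Q(√57, √55).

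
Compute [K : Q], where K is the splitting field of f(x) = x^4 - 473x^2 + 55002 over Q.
[K : Q] = 4

Solving the quadratic in x^2: x^2 = (473 ± √(473^2 - 4·55002))/2 = (473 ± √3721)/2 = (473 ± 61)/2, giving x^2 = 267 or x^2 = 206. So f(x) = (x^2 - 267)(x^2 - 206) and the roots of f are ±√267, ±√206. Hence the splitting field is K = Q(√267, √206). Since 267 and 206 are distinct squarefree integers > 1, their product 55002 is not a perfect square, so √206 ∉ Q(√267). By the tower law [K:Q] = [Q(√267,√206):Q(√267)] · [Q(√267):Q] = 2 · 2 = 4.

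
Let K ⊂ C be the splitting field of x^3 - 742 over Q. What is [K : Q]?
[K : Q] = 6

The roots of x^3 - 742 are ∛742, ω∛742, ω^2∛742 where ω = e^(2πi/3) is a primitive cube root of unity, so K = Q(∛742, ω). Now [Q(∛742):Q] = 3 (since 742 is not a perfect cube, x^3 - 742 is irreducible) and [Q(ω):Q] = 2. Both 2 and 3 divide [K:Q], and [K:Q] ≤ 3·2 = 6, so [K:Q] = 6. (Equivalently: Q(∛742) ⊂ R but ω ∉ R, so [K : Q(∛742)] = 2.)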